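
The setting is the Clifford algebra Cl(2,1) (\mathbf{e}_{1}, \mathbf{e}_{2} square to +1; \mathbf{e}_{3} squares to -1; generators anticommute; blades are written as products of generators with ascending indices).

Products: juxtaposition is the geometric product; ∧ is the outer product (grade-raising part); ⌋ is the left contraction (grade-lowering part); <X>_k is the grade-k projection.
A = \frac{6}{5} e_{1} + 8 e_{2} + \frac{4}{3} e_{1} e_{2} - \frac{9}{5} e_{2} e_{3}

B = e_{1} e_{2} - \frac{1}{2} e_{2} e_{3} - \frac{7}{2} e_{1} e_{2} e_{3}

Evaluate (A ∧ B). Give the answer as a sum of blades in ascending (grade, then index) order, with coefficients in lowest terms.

step 1: -\frac{3}{5} e_{1} e_{2} e_{3}
Answer: -\frac{3}{5} e_{1} e_{2} e_{3}


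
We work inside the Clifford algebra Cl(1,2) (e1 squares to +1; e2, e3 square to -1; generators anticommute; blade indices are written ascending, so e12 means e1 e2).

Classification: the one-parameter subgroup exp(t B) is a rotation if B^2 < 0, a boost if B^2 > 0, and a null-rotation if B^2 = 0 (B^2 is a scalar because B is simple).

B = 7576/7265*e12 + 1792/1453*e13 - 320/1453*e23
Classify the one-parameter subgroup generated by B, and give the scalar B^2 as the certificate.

B^2 term by term: the squares give (7576/7265)^2*(e12)^2 + (1792/1453)^2*(e13)^2 + (-320/1453)^2*(e23)^2 = 57395776/52780225*(+1) + 3211264/2111209*(+1) + 102400/2111209*(-1) = 64/25 (each basis 2-blade squares to minus the product of its generators' squares); cross terms between blades sharing an index anticommute and cancel. So B^2 = 64/25.
Answer: boost, certificate B^2 = 64/25. Why this suffices: the scalar 64/25 survives any versor conjugation, so its sign alone determines the class however B is presented.


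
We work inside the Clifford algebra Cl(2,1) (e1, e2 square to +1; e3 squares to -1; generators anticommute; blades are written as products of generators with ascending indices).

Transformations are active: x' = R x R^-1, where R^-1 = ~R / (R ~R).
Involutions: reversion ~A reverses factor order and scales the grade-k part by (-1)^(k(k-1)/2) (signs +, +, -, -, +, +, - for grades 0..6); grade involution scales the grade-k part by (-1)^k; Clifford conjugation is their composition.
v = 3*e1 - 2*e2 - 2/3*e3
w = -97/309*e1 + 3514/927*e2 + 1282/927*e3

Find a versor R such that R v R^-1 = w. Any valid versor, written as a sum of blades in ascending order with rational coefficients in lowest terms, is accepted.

Key observation: q(v) = q(w) = 113/9 (sandwiches preserve the norm), so R = v + w = 830/309*e1 + 1660/927*e2 + 664/927*e3 works whenever it is invertible — the component of v along it is kept and (v - w)/2 reverses, sending v to w.
Answer: 830/309*e1 + 1660/927*e2 + 664/927*e3


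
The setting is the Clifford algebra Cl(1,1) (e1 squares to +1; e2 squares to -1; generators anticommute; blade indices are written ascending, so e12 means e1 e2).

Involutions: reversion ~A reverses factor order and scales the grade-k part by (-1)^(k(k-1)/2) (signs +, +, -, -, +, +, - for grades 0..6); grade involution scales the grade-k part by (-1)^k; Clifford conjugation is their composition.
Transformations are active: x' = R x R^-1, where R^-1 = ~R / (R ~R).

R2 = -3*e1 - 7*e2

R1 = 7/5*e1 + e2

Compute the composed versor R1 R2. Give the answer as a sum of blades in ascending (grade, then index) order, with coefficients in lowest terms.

Distribute over the terms of R1 (each basis-blade product reordered to ascending indices, repeated generators contracted through their squares):
(7/5*e1) R2 = -21/5 - 49/5*e12
(e2) R2 = 7 + 3*e12
Summing the partial products and collecting blades:
Answer: 14/5 - 34/5*e12


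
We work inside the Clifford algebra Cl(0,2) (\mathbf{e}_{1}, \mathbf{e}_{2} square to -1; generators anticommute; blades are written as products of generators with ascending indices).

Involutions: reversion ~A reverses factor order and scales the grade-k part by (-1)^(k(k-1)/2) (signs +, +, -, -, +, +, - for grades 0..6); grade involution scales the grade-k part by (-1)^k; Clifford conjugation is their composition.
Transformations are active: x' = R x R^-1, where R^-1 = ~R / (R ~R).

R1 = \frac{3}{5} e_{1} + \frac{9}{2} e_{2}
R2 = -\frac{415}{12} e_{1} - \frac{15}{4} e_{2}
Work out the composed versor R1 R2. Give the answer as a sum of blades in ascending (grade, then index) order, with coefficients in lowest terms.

Distribute over the terms of R1 (each basis-blade product reordered to ascending indices, repeated generators contracted through their squares):
(\frac{3}{5} e_{1}) R2 = \frac{83}{4} - \frac{9}{4} e_{1} e_{2}
(\frac{9}{2} e_{2}) R2 = \frac{135}{8} + \frac{1245}{8} e_{1} e_{2}
Summing the partial products and collecting blades:
Answer: \frac{301}{8} + \frac{1227}{8} e_{1} e_{2}


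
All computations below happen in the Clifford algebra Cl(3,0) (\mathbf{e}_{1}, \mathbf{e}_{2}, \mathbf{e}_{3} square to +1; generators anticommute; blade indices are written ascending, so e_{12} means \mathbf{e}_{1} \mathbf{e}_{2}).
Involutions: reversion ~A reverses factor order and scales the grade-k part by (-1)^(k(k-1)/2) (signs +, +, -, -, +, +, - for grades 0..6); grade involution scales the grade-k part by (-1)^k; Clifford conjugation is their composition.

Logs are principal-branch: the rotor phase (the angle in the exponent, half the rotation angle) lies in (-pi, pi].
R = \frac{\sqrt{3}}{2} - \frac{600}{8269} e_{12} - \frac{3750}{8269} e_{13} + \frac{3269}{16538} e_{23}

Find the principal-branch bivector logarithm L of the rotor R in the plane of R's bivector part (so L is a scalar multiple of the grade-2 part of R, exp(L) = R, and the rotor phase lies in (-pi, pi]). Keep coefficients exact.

The scalar part of R is \frac{\sqrt{3}}{2}, which fixes the principal-branch rotor phase; the unit plane is then the bivector part divided by the sine of that phase, and L is that plane scaled by the phase.
Concretely: cos(phase) = \frac{\sqrt{3}}{2} gives phase = ±\frac{\pi}{6}, and since phase/sin(phase) is even the sign is immaterial: L = (phase/sin(phase)) * <R>_2 = (\frac{\pi}{3}) * <R>_2.
Answer: - \frac{200 \pi}{8269} e_{12} - \frac{1250 \pi}{8269} e_{13} + \frac{3269 \pi}{49614} e_{23}


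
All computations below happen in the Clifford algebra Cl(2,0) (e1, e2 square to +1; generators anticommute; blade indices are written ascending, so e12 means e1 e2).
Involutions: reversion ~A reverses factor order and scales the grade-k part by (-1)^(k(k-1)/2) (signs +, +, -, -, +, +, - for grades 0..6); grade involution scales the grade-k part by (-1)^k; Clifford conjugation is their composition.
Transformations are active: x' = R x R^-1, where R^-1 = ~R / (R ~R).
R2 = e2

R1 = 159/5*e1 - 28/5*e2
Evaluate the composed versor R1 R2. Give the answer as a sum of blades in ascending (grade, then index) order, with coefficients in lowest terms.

Distribute over the terms of R2 (each basis-blade product reordered to ascending indices, repeated generators contracted through their squares):
R1 (e2) = -28/5 + 159/5*e12
Answer: -28/5 + 159/5*e12


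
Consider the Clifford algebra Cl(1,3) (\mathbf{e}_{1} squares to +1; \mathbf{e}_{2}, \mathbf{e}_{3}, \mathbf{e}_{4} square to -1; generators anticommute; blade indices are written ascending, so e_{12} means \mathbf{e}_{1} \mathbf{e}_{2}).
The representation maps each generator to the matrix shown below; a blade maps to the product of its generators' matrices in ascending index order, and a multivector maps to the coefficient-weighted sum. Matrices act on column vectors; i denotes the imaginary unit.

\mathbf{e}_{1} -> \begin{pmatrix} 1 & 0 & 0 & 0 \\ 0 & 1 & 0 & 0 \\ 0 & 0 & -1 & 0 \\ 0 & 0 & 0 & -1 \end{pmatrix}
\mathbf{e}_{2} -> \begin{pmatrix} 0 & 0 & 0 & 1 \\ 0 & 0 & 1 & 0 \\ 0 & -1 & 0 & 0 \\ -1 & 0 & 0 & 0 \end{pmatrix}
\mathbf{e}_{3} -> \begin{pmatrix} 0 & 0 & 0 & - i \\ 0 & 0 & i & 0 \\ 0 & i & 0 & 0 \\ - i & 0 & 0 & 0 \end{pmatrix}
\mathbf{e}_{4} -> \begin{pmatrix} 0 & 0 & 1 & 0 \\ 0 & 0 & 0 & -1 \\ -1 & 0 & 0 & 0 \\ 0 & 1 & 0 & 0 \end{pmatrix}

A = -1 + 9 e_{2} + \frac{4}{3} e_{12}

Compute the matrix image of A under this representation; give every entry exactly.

Bivector images (products of the table entries): rho(e_{12}) = rho(\mathbf{e}_{1})rho(\mathbf{e}_{2}) = \begin{pmatrix} 0 & 0 & 0 & 1 \\ 0 & 0 & 1 & 0 \\ 0 & 1 & 0 & 0 \\ 1 & 0 & 0 & 0 \end{pmatrix}.
M = (-1)*1 + (9)*rho(e_{2}) + (\frac{4}{3})*rho(e_{12}), summed entrywise (1 is the identity matrix):
Answer: \begin{pmatrix} -1 & 0 & 0 & \frac{31}{3} \\ 0 & -1 & \frac{31}{3} & 0 \\ 0 & - \frac{23}{3} & -1 & 0 \\ - \frac{23}{3} & 0 & 0 & -1 \end{pmatrix}


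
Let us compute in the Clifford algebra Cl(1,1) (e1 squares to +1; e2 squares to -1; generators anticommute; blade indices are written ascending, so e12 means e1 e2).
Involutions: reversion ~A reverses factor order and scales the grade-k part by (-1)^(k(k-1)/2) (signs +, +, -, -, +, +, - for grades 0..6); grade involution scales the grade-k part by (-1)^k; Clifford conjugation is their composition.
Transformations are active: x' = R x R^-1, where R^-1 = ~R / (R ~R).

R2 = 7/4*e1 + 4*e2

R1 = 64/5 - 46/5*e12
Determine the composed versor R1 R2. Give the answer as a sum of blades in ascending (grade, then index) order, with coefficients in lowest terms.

Distribute over the terms of R1 (each basis-blade product reordered to ascending indices, repeated generators contracted through their squares):
(64/5) R2 = 112/5*e1 + 256/5*e2
(-46/5*e12) R2 = 184/5*e1 + 161/10*e2
Summing the partial products and collecting blades:
Answer: 296/5*e1 + 673/10*e2


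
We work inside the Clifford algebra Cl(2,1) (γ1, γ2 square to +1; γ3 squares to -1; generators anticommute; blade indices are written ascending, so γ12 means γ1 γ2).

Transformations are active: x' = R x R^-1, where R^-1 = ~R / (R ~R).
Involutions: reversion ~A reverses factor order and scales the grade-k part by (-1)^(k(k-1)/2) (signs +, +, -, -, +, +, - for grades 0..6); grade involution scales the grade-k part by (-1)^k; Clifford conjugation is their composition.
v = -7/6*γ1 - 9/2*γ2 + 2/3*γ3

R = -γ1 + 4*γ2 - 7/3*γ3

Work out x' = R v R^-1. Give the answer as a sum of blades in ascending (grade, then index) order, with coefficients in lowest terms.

~R = -γ1 + 4*γ2 - 7/3*γ3, and R ~R = 104/9, so R^-1 = ~R / (104/9).
R v = -275/18 + 55/6*γ12 - 61/18*γ13 - 47/6*γ23
Answer: 1189/312*γ1 - 79/13*γ2 + 1717/312*γ3


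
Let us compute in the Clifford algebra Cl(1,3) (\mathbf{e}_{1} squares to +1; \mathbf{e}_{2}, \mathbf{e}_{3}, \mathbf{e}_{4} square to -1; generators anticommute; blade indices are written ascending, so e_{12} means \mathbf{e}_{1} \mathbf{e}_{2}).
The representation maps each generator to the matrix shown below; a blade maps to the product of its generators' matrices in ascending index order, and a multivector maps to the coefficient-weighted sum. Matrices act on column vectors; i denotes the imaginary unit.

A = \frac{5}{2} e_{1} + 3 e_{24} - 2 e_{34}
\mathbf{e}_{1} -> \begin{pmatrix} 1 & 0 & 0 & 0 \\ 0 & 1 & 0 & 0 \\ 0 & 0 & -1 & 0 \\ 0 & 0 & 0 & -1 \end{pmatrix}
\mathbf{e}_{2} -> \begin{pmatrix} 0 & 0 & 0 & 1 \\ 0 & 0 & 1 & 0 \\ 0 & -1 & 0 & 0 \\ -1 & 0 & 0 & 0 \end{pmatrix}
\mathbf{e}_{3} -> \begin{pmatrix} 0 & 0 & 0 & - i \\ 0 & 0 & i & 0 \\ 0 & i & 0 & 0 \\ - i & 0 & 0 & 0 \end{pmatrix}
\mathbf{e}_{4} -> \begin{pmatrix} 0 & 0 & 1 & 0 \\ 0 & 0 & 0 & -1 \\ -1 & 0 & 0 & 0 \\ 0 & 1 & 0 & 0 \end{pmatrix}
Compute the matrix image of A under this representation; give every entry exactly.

Bivector images (products of the table entries): rho(e_{24}) = rho(\mathbf{e}_{2})rho(\mathbf{e}_{4}) = \begin{pmatrix} 0 & 1 & 0 & 0 \\ -1 & 0 & 0 & 0 \\ 0 & 0 & 0 & 1 \\ 0 & 0 & -1 & 0 \end{pmatrix}; rho(e_{34}) = rho(\mathbf{e}_{3})rho(\mathbf{e}_{4}) = \begin{pmatrix} 0 & - i & 0 & 0 \\ - i & 0 & 0 & 0 \\ 0 & 0 & 0 & - i \\ 0 & 0 & - i & 0 \end{pmatrix}.
M = (\frac{5}{2})*rho(e_{1}) + (3)*rho(e_{24}) + (-2)*rho(e_{34}), summed entrywise:
Answer: \begin{pmatrix} \frac{5}{2} & 3 + 2 i & 0 & 0 \\ -3 + 2 i & \frac{5}{2} & 0 & 0 \\ 0 & 0 & - \frac{5}{2} & 3 + 2 i \\ 0 & 0 & -3 + 2 i & - \frac{5}{2} \end{pmatrix}


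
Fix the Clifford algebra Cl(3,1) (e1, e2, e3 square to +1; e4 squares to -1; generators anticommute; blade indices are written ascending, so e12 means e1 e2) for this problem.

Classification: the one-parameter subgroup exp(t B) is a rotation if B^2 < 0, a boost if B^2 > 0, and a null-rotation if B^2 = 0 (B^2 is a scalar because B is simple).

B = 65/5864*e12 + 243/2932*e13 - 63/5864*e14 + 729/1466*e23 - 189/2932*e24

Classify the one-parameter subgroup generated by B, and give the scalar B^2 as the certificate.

B^2 term by term: the squares give (65/5864)^2*(e12)^2 + (243/2932)^2*(e13)^2 + (-63/5864)^2*(e14)^2 + (729/1466)^2*(e23)^2 + (-189/2932)^2*(e24)^2 = 4225/34386496*(-1) + 59049/8596624*(-1) + 3969/34386496*(+1) + 531441/2149156*(-1) + 35721/8596624*(+1) = -1/4 (each basis 2-blade squares to minus the product of its generators' squares); cross terms between blades sharing an index anticommute and cancel; the commuting (index-disjoint) pairs give grade-4 terms 2*c*c'*(blade product), which cancel blade by blade — e1234: 45927/4298312 - 45927/4298312 = 0 — confirming B is simple. So B^2 = -1/4.
Answer: rotation, certificate B^2 = -1/4. Certificate logic: -1/4 is a conjugation-invariant scalar, so its sign fixes rotation versus boost versus null-rotation outright.


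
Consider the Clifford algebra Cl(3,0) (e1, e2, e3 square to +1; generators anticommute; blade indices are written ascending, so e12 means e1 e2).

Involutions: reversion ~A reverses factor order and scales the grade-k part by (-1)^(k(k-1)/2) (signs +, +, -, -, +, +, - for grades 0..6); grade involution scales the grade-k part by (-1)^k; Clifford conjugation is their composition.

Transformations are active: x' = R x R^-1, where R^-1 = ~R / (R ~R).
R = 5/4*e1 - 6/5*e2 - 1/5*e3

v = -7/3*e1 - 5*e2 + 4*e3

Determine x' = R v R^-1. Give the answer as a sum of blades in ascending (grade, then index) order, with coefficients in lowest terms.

~R = 5/4*e1 - 6/5*e2 - 1/5*e3, and R ~R = 1217/400, so R^-1 = ~R / (1217/400).
R v = 137/60 - 181/20*e12 + 68/15*e13 - 29/5*e23
Answer: 5123/1217*e1 + 3893/1217*e2 - 15700/3651*e3


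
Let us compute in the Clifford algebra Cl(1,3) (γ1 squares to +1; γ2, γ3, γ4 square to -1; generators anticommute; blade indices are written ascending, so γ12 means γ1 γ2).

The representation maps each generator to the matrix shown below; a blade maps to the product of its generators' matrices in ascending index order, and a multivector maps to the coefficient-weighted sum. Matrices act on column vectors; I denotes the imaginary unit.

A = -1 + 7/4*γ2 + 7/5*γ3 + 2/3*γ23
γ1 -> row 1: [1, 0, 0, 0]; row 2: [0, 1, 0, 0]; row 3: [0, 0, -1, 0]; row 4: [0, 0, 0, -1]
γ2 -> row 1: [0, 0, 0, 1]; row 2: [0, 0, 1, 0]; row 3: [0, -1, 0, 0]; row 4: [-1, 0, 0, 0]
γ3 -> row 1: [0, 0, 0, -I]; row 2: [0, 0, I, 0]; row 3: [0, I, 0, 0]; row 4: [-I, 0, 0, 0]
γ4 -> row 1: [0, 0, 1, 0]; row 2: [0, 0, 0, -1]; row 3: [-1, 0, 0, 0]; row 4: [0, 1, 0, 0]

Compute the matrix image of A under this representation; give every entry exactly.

Bivector images (products of the table entries): rho(γ23) = rho(γ2)rho(γ3) = row 1: [-I, 0, 0, 0]; row 2: [0, I, 0, 0]; row 3: [0, 0, -I, 0]; row 4: [0, 0, 0, I].
M = (-1)*1 + (7/4)*rho(γ2) + (7/5)*rho(γ3) + (2/3)*rho(γ23), summed entrywise (1 is the identity matrix):
Answer: row 1: [-1 - 2*I/3, 0, 0, 7/4 - 7*I/5]; row 2: [0, -1 + 2*I/3, 7/4 + 7*I/5, 0]; row 3: [0, -7/4 + 7*I/5, -1 - 2*I/3, 0]; row 4: [-7/4 - 7*I/5, 0, 0, -1 + 2*I/3]


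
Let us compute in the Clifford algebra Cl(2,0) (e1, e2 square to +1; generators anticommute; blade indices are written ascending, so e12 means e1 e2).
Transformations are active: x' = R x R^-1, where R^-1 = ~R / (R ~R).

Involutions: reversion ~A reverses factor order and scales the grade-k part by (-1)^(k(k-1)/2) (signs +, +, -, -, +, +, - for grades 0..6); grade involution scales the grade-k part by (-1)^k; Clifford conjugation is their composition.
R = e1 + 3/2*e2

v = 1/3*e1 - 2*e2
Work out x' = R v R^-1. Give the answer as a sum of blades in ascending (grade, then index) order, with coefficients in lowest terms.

~R = e1 + 3/2*e2, and R ~R = 13/4, so R^-1 = ~R / (13/4).
R v = -8/3 - 5/2*e12
Answer: -77/39*e1 - 6/13*e2


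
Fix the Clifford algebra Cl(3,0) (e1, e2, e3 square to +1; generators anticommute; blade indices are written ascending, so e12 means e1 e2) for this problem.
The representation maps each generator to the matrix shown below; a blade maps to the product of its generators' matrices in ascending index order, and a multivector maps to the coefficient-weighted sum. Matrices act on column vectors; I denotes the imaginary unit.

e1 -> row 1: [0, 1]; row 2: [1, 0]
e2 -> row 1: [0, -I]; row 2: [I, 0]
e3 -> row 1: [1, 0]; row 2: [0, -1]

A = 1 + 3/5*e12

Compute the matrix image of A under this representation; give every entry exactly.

Bivector images (products of the table entries): rho(e12) = rho(e1)rho(e2) = row 1: [I, 0]; row 2: [0, -I].
M = (1)*1 + (3/5)*rho(e12), summed entrywise (1 is the identity matrix):
Answer: row 1: [1 + 3*I/5, 0]; row 2: [0, 1 - 3*I/5]


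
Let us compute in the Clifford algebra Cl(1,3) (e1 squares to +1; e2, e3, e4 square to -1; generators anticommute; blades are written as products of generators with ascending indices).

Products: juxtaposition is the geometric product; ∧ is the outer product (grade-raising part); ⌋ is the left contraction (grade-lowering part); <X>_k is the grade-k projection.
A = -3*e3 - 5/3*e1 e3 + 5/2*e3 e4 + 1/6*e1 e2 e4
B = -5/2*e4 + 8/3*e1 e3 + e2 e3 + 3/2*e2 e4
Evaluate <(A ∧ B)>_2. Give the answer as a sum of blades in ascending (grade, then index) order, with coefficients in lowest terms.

step 1: 15/2*e3 e4 + 25/6*e1 e3 e4 + 9/2*e2 e3 e4 + 5/2*e1 e2 e3 e4
step 2: 15/2*e3 e4
Answer: 15/2*e3 e4


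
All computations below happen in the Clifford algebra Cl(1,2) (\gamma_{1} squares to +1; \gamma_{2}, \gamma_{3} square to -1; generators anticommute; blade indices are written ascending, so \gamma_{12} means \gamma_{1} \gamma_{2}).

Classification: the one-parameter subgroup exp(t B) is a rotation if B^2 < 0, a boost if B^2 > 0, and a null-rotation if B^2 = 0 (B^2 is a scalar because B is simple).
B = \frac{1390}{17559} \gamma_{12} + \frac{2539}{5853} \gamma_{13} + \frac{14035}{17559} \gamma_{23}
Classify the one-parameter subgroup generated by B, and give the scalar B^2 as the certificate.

B^2 term by term: the squares give (\frac{1390}{17559})^2*(\gamma_{12})^2 + (\frac{2539}{5853})^2*(\gamma_{13})^2 + (\frac{14035}{17559})^2*(\gamma_{23})^2 = \frac{1932100}{308318481}*(+1) + \frac{6446521}{34257609}*(+1) + \frac{196981225}{308318481}*(-1) = -\frac{4}{9} (each basis 2-blade squares to minus the product of its generators' squares); cross terms between blades sharing an index anticommute and cancel. So B^2 = -\frac{4}{9}.
Answer: rotation, certificate B^2 = -\frac{4}{9}. Why this suffices: the scalar -\frac{4}{9} survives any versor conjugation, so its sign alone determines the class however B is presented.


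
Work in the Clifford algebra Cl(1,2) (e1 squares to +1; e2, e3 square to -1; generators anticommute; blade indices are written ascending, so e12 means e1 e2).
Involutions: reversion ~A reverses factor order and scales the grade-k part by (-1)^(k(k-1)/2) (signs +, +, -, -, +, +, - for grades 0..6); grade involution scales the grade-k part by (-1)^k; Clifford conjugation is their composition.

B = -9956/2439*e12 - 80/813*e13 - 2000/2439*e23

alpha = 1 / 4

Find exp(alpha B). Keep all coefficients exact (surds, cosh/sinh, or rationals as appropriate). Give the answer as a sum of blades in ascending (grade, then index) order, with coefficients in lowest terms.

B^2 term by term: the squares give (-9956/2439)^2*(e12)^2 + (-80/813)^2*(e13)^2 + (-2000/2439)^2*(e23)^2 = 99121936/5948721*(+1) + 6400/660969*(+1) + 4000000/5948721*(-1) = 16 (each basis 2-blade squares to minus the product of its generators' squares); cross terms between blades sharing an index anticommute and cancel. So B^2 = 16.
B^2 = 16 — B^2 > 0, so the exponential closes hyperbolically: l = 4, alpha*l = 1, so exp(alpha B) = cosh(1) + (sinh(1)/4)*B = cosh(1) + (sinh(1)/4)*B.
Answer: cosh(1) - 2489*sinh(1)/2439*e12 - 20*sinh(1)/813*e13 - 500*sinh(1)/2439*e23


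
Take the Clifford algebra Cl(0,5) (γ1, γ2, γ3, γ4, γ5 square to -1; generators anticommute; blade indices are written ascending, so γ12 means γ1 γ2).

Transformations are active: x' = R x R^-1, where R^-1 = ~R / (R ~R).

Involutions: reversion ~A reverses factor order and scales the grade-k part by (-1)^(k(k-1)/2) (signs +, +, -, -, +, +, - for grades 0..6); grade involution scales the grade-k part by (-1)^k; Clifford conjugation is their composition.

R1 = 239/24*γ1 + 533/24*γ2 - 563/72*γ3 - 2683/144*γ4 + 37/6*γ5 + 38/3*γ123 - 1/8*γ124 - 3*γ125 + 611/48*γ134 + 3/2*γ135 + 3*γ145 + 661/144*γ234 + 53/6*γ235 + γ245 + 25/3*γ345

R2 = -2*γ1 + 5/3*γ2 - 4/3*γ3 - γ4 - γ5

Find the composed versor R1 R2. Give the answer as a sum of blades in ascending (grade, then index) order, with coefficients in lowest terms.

Distribute over the terms of R2 (each basis-blade product reordered to ascending indices, repeated generators contracted through their squares):
R1 (-2*γ1) = 239/12 + 533/12*γ12 - 563/36*γ13 - 2683/72*γ14 + 37/3*γ15 + 76/3*γ23 - 1/4*γ24 - 6*γ25 + 611/24*γ34 + 3*γ35 + 6*γ45 + 661/72*γ1234 + 53/3*γ1235 + 2*γ1245 + 50/3*γ1345
R1 (5/3*γ2) = -2665/72 + 1195/72*γ12 + 190/9*γ13 - 5/24*γ14 - 5*γ15 + 2815/216*γ23 + 13415/432*γ24 - 185/18*γ25 - 3305/432*γ34 - 265/18*γ35 - 5/3*γ45 + 3055/144*γ1234 + 5/2*γ1235 + 5*γ1245 - 125/9*γ2345
R1 (-4/3*γ3) = -563/54 + 152/9*γ12 - 239/18*γ13 - 611/36*γ14 - 2*γ15 - 533/18*γ23 - 661/108*γ24 - 106/9*γ25 - 2683/108*γ34 + 74/9*γ35 + 100/9*γ45 - 1/6*γ1234 - 4*γ1235 - 4*γ1345 - 4/3*γ2345
R1 (-γ4) = -2683/144 - 1/8*γ12 + 611/48*γ13 - 239/24*γ14 - 3*γ15 + 661/144*γ23 - 533/24*γ24 - γ25 + 563/72*γ34 - 25/3*γ35 + 37/6*γ45 - 38/3*γ1234 - 3*γ1245 + 3/2*γ1345 + 53/6*γ2345
R1 (-γ5) = 37/6 - 3*γ12 + 3/2*γ13 + 3*γ14 - 239/24*γ15 + 53/6*γ23 + γ24 - 533/24*γ25 + 25/3*γ34 + 563/72*γ35 + 2683/144*γ45 - 38/3*γ1235 + 1/8*γ1245 - 611/48*γ1345 - 661/144*γ2345
Summing the partial products and collecting blades:
Answer: -17275/432 + 673/9*γ12 + 925/144*γ13 - 4421/72*γ14 - 61/8*γ15 + 9581/432*γ23 + 1501/432*γ24 - 3691/72*γ25 + 1313/144*γ34 - 289/72*γ35 + 5795/144*γ45 + 281/16*γ1234 + 7/2*γ1235 + 33/8*γ1245 + 23/16*γ1345 - 527/48*γ2345


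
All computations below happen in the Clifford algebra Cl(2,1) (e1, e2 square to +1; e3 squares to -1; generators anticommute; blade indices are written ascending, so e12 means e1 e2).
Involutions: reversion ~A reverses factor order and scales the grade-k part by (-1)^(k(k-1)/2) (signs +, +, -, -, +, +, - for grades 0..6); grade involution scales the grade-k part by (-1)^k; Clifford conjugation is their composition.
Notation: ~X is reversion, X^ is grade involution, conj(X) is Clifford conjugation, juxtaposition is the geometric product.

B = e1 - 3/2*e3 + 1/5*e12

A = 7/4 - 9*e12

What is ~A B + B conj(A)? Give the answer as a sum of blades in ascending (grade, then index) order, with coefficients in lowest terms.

first term: -9/5 + 7/4*e1 - 9*e2 - 21/8*e3 + 7/20*e12 - 27/2*e123
second term: -9/5 + 7/4*e1 + 9*e2 - 21/8*e3 + 7/20*e12 - 27/2*e123
Answer: -18/5 + 7/2*e1 - 21/4*e3 + 7/10*e12 - 27*e123


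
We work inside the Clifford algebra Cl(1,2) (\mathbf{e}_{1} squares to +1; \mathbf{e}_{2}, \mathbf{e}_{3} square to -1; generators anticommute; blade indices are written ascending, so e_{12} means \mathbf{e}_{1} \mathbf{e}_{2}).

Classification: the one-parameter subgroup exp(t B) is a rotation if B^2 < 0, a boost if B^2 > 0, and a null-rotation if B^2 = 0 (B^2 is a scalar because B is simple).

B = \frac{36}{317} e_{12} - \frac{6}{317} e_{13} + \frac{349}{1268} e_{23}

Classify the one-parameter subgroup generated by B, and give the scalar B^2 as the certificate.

B^2 term by term: the squares give (\frac{36}{317})^2*(e_{12})^2 + (-\frac{6}{317})^2*(e_{13})^2 + (\frac{349}{1268})^2*(e_{23})^2 = \frac{1296}{100489}*(+1) + \frac{36}{100489}*(+1) + \frac{121801}{1607824}*(-1) = -\frac{1}{16} (each basis 2-blade squares to minus the product of its generators' squares); cross terms between blades sharing an index anticommute and cancel. So B^2 = -\frac{1}{16}.
Answer: rotation, certificate B^2 = -\frac{1}{16}. Because -\frac{1}{16} is invariant under every versor sandwich, the classification follows from its sign alone.


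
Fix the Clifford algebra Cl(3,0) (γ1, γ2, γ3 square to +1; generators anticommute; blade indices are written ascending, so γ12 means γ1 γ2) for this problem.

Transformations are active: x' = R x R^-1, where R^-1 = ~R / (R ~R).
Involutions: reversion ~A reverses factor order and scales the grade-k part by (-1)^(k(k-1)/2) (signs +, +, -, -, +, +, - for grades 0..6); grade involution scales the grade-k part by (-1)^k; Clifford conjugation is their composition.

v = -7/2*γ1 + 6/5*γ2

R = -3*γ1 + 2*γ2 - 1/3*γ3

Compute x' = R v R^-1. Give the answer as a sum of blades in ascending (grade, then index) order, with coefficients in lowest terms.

~R = -3*γ1 + 2*γ2 - 1/3*γ3, and R ~R = 118/9, so R^-1 = ~R / (118/9).
R v = 129/10 + 17/5*γ12 - 7/6*γ13 + 2/5*γ23
Answer: -709/295*γ1 + 807/295*γ2 - 387/590*γ3


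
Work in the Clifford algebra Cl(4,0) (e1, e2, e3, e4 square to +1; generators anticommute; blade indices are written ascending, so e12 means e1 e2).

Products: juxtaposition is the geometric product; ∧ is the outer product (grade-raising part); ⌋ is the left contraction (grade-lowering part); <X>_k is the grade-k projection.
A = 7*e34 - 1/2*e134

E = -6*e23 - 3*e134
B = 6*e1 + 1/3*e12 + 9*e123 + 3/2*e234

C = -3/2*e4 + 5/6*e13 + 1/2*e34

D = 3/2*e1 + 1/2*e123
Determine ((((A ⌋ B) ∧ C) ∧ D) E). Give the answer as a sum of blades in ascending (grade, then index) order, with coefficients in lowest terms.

step 1: -21/2*e2
step 2: 63/4*e24 + 35/4*e123 - 21/4*e234
step 3: 189/8*e124 + 63/8*e1234
step 4: -189/8*e2 + 189/4*e14 + 567/8*e23 - 567/4*e134
Answer: -189/8*e2 + 189/4*e14 + 567/8*e23 - 567/4*e134


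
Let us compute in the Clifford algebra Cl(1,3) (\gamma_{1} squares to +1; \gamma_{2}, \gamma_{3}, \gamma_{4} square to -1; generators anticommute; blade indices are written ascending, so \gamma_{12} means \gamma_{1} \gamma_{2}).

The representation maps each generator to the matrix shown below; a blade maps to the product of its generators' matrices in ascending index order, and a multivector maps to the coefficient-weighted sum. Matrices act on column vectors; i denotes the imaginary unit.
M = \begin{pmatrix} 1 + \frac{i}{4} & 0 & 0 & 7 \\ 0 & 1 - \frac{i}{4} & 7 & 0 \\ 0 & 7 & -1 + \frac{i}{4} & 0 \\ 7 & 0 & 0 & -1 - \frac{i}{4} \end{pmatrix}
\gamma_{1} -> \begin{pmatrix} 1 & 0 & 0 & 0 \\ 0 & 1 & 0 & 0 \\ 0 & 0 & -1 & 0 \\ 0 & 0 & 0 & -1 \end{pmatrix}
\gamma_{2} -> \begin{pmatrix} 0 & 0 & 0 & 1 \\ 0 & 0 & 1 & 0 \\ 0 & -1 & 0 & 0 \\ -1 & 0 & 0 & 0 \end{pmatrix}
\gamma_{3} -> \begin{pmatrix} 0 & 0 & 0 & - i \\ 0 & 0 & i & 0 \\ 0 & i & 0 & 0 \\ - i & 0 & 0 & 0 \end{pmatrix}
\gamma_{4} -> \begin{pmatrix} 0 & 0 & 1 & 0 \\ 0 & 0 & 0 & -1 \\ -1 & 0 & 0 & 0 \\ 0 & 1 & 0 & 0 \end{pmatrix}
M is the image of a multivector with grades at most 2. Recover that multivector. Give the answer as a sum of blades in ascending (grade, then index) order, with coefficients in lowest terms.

Method: the blade images are trace-orthogonal — tr(rho(e_A) rho(e_B)^-1) = 4 if A = B and 0 otherwise — and rho(e_A)^-1 = (e_A)^2 * rho(e_A) with (e_A)^2 = +1 or -1, so the coefficient of e_A in the preimage is (e_A)^2 * tr(M rho(e_A))/4.
Nonzero projections over blades of grade <= 2: \gamma_{1}: (\gamma_{1})^2 = +1, tr(M rho(\gamma_{1})) = 4, coefficient 1; \gamma_{12}: (\gamma_{12})^2 = +1, tr(M rho(\gamma_{12})) = 28, coefficient 7; \gamma_{23}: (\gamma_{23})^2 = -1, tr(M rho(\gamma_{23})) = 1, coefficient -\frac{1}{4}. Every other blade of grade <= 2 projects to 0.
Answer: \gamma_{1} + 7 \gamma_{12} - \frac{1}{4} \gamma_{23}


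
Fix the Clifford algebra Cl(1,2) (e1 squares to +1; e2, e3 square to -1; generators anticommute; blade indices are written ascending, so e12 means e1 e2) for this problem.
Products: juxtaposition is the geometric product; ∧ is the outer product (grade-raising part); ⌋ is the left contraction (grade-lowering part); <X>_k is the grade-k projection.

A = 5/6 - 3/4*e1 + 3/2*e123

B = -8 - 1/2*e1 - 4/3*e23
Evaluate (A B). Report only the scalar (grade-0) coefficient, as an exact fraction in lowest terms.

step 1: -151/24 + 91/12*e1 - 67/36*e23 - 11*e123
Answer: -151/24


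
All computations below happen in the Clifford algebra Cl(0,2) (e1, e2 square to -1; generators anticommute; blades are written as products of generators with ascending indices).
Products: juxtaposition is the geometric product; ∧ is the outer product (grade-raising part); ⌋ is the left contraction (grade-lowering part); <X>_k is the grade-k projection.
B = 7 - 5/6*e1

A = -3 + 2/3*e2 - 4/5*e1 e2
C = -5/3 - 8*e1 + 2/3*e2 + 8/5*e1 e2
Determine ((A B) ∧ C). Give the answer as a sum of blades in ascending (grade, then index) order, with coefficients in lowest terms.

step 1: -21 + 5/2*e1 + 16/3*e2 - 227/45*e1 e2
step 2: 35 + 983/6*e1 - 206/9*e2 + 2584/135*e1 e2
Answer: 35 + 983/6*e1 - 206/9*e2 + 2584/135*e1 e2


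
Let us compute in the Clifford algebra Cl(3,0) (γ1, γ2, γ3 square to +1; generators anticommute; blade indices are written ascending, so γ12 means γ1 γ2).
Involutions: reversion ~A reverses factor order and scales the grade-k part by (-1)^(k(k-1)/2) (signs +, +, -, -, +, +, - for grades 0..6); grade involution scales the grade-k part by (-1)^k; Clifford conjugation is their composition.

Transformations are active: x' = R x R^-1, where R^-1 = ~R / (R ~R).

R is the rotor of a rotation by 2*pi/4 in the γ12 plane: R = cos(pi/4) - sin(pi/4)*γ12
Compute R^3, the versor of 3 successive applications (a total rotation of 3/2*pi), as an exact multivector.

The rotor phase is half the rotation angle and phases add under composition, so 3 steps in the γ12 plane accumulate phase 3*(pi/4) = 3*pi/4: R^3 = cos(3*pi/4) - sin(3*pi/4)*γ12.
cos(3*pi/4) = -sqrt(2)/2 and sin(3*pi/4) = sqrt(2)/2, so R^3 = -sqrt(2)/2 - sqrt(2)/2*γ12. The net rotation is 3/2*pi; the rotor keeps the half-angle phase exactly.
Answer: -sqrt(2)/2 - sqrt(2)/2*γ12


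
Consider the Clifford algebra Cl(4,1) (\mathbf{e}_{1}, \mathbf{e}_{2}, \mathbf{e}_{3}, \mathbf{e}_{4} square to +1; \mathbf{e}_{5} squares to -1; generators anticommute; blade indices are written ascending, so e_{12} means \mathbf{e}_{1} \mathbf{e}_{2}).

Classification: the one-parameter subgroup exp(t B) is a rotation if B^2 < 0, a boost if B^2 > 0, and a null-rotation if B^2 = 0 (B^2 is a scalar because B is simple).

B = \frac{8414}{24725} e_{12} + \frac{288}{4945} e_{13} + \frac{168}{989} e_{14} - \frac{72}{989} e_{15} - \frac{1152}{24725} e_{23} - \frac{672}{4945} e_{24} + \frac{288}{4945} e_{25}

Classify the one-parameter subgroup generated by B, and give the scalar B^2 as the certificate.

B^2 term by term: the squares give (\frac{8414}{24725})^2*(e_{12})^2 + (\frac{288}{4945})^2*(e_{13})^2 + (\frac{168}{989})^2*(e_{14})^2 + (-\frac{72}{989})^2*(e_{15})^2 + (-\frac{1152}{24725})^2*(e_{23})^2 + (-\frac{672}{4945})^2*(e_{24})^2 + (\frac{288}{4945})^2*(e_{25})^2 = \frac{70795396}{611325625}*(-1) + \frac{82944}{24453025}*(-1) + \frac{28224}{978121}*(-1) + \frac{5184}{978121}*(+1) + \frac{1327104}{611325625}*(-1) + \frac{451584}{24453025}*(-1) + \frac{82944}{24453025}*(+1) = -\frac{4}{25} (each basis 2-blade squares to minus the product of its generators' squares); cross terms between blades sharing an index anticommute and cancel; the commuting (index-disjoint) pairs give grade-4 terms 2*c*c'*(blade product), which cancel blade by blade — e_{1234}: \frac{387072}{24453025} - \frac{387072}{24453025} = 0; e_{1235}: -\frac{165888}{24453025} + \frac{165888}{24453025} = 0; e_{1245}: -\frac{96768}{4890605} + \frac{96768}{4890605} = 0 — confirming B is simple. So B^2 = -\frac{4}{25}.
Answer: rotation, certificate B^2 = -\frac{4}{25}. Note: conjugating B changes its blade decomposition but never the scalar B^2 = -\frac{4}{25}, whose sign settles the classification.


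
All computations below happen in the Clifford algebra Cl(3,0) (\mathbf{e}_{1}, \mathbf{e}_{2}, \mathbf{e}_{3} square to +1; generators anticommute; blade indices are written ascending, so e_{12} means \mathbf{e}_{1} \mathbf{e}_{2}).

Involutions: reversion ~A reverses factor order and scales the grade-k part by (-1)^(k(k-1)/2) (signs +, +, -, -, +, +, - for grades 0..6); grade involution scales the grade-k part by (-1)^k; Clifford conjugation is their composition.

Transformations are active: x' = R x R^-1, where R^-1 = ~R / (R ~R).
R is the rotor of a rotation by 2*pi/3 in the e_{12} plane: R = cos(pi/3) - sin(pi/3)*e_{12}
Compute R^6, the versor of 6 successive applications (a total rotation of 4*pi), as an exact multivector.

The rotor phase is half the rotation angle and phases add under composition, so 6 steps in the e_{12} plane accumulate phase 6*(pi/3) = 2 \pi: R^6 = cos(2 \pi) - sin(2 \pi)*e_{12}.
cos(2 \pi) = 1 and sin(2 \pi) = 0, so R^6 = 1. The total rotation 4*pi is 2 full turns, so every vector returns to itself, yet the rotor is +1, back on the identity sheet (an even number of 2*pi turns).
Answer: 1


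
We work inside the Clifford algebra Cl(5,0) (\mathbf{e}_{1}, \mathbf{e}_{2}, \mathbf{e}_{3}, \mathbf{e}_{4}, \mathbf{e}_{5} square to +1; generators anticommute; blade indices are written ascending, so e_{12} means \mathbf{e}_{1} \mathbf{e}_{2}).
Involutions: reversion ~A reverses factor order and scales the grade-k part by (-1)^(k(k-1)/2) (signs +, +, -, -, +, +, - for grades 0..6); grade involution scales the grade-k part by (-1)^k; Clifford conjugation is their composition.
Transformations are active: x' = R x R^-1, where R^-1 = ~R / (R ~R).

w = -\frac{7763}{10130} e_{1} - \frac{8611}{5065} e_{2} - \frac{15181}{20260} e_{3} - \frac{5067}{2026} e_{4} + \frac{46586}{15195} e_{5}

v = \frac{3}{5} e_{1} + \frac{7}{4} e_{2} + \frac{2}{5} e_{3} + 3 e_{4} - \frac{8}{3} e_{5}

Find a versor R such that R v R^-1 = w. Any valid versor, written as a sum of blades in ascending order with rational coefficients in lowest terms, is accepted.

Take R = v + w = -\frac{337}{2026} e_{1} + \frac{1011}{20260} e_{2} - \frac{7077}{20260} e_{3} + \frac{1011}{2026} e_{4} + \frac{2022}{5065} e_{5}. Because q(v) = q(w) = \frac{70897}{3600}, conjugation by R sends v exactly to w.
Answer: -\frac{337}{2026} e_{1} + \frac{1011}{20260} e_{2} - \frac{7077}{20260} e_{3} + \frac{1011}{2026} e_{4} + \frac{2022}{5065} e_{5}


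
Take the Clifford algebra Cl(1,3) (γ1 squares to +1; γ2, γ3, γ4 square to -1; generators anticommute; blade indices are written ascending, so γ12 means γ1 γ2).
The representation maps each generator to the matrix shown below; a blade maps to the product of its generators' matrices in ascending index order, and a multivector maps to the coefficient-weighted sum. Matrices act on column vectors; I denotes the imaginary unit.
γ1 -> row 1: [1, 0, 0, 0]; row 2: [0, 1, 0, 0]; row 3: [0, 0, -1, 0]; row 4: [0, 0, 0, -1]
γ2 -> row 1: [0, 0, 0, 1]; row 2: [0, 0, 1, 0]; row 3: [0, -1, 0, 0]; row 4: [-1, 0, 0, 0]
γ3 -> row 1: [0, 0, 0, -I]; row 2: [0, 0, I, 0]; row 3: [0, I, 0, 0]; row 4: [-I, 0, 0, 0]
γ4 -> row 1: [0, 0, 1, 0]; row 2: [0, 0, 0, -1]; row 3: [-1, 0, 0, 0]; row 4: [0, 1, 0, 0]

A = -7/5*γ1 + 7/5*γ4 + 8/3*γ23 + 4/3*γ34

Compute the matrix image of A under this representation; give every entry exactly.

Bivector images (products of the table entries): rho(γ23) = rho(γ2)rho(γ3) = row 1: [-I, 0, 0, 0]; row 2: [0, I, 0, 0]; row 3: [0, 0, -I, 0]; row 4: [0, 0, 0, I]; rho(γ34) = rho(γ3)rho(γ4) = row 1: [0, -I, 0, 0]; row 2: [-I, 0, 0, 0]; row 3: [0, 0, 0, -I]; row 4: [0, 0, -I, 0].
M = (-7/5)*rho(γ1) + (7/5)*rho(γ4) + (8/3)*rho(γ23) + (4/3)*rho(γ34), summed entrywise:
Answer: row 1: [-7/5 - 8*I/3, -4*I/3, 7/5, 0]; row 2: [-4*I/3, -7/5 + 8*I/3, 0, -7/5]; row 3: [-7/5, 0, 7/5 - 8*I/3, -4*I/3]; row 4: [0, 7/5, -4*I/3, 7/5 + 8*I/3]


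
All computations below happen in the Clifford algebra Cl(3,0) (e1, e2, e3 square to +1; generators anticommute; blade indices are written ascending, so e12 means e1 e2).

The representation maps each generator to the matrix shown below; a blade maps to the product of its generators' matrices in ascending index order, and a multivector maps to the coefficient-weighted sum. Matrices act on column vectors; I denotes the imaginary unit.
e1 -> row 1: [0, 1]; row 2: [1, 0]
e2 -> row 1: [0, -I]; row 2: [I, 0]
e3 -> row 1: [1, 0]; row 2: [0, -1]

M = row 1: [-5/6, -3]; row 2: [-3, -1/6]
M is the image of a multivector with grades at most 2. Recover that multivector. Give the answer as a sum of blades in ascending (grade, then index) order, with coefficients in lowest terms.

Method: 1, rho(e1), rho(e2), rho(e3) form a trace-orthogonal basis of the 2x2 complex matrices (tr(X Y) = 2 if X = Y, else 0), so M = m0*1 + m1*rho(e1) + m2*rho(e2) + m3*rho(e3) with m0 = tr(M)/2 = -1/2, m1 = tr(M rho(e1))/2 = -3, m2 = tr(M rho(e2))/2 = 0, m3 = tr(M rho(e3))/2 = -1/3.
Multiplying table entries, the bivector images are rho(e12) = I*rho(e3), rho(e13) = -I*rho(e2), rho(e23) = I*rho(e1); with real blade coefficients the real parts of m0..m3 are the coefficients of 1, e1, e2, e3 and the imaginary parts give the bivectors (e23: Im m1, e13: -Im m2, e12: Im m3).
Answer: -1/2 - 3*e1 - 1/3*e3


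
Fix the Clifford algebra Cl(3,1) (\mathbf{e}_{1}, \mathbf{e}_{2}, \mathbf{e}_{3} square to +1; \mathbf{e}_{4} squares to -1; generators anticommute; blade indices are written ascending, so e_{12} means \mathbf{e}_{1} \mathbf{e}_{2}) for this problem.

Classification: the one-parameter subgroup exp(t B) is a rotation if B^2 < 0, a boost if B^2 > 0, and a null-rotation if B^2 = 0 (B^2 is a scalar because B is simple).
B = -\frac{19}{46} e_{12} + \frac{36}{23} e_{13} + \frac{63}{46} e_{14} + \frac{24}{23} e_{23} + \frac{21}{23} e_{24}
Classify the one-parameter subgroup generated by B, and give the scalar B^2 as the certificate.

B^2 term by term: the squares give (-\frac{19}{46})^2*(e_{12})^2 + (\frac{36}{23})^2*(e_{13})^2 + (\frac{63}{46})^2*(e_{14})^2 + (\frac{24}{23})^2*(e_{23})^2 + (\frac{21}{23})^2*(e_{24})^2 = \frac{361}{2116}*(-1) + \frac{1296}{529}*(-1) + \frac{3969}{2116}*(+1) + \frac{576}{529}*(-1) + \frac{441}{529}*(+1) = -1 (each basis 2-blade squares to minus the product of its generators' squares); cross terms between blades sharing an index anticommute and cancel; the commuting (index-disjoint) pairs give grade-4 terms 2*c*c'*(blade product), which cancel blade by blade — e_{1234}: -\frac{1512}{529} + \frac{1512}{529} = 0 — confirming B is simple. So B^2 = -1.
Answer: rotation, certificate B^2 = -1. Note: conjugating B changes its blade decomposition but never the scalar B^2 = -1, whose sign settles the classification.


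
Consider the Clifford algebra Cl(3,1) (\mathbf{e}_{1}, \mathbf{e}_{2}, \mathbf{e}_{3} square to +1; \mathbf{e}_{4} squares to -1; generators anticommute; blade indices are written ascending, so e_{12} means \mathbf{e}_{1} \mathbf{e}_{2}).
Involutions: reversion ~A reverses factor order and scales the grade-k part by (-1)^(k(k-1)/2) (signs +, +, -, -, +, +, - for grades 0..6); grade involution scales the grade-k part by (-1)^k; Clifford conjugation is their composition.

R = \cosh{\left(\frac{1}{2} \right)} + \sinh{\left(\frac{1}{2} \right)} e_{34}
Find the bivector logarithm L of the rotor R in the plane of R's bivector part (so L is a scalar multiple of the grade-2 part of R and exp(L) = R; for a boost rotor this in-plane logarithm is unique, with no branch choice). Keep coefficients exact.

The scalar part of R is \cosh{\left(\frac{1}{2} \right)}, which determines |rapidity| via cosh; the sign lives in the bivector part, and pairing them (bivector part over sinh of the rapidity = the plane) gives the unique in-plane L = rapidity * plane.
Concretely: cosh(rapidity) = \cosh{\left(\frac{1}{2} \right)} gives rapidity = ±\frac{1}{2}, and since rapidity/sinh(rapidity) is even the sign is immaterial: L = (rapidity/sinh(rapidity)) * <R>_2 = (\frac{1}{2 \sinh{\left(\frac{1}{2} \right)}}) * <R>_2.
Answer: \frac{1}{2} e_{34}
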